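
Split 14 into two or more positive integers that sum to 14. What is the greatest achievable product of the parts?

162

Let prod[k] be the best product for length k (with at least one cut). For each first piece i, the rest contributes max(k−i, prod[k−i]).
prod[2] = 1·max(1,0) = 1·1 = 1
prod[3] = 1·max(2,1) = 1·2 = 2
prod[4] = 2·max(2,1) = 2·2 = 4
prod[5] = 2·max(3,2) = 2·3 = 6
prod[6] = 3·max(3,2) = 3·3 = 9
prod[7] = 2·max(5,6) = 2·6 = 12
prod[8] = 2·max(6,9) = 2·9 = 18
prod[9] = 3·max(6,9) = 3·9 = 27
prod[10] = 2·max(8,18) = 2·18 = 36
prod[11] = 2·max(9,27) = 2·27 = 54
prod[12] = 3·max(9,27) = 3·27 = 81
prod[13] = 2·max(11,54) = 2·54 = 108
prod[14] = 2·max(12,81) = 2·81 = 162
One optimal split: 3 + 3 + 3 + 3 + 2; product 3·3·3·3·2 = 162.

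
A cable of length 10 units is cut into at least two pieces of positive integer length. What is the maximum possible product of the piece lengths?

Fill P[k] for k=2..10: at each k try every first piece i and multiply by the better of (k−i) uncut or P[k−i].
P[2] = 1·max(1,0) = 1·1 = 1
P[3] = max(1·2, 2·1) = 2
P[4] = max(1·3, 2·2, 3·1) = 4
P[5] = max(1·4, 2·3, 3·2, 4·1) = 6
P[6] = max(1·6, 2·4, 3·3, 4·2, 5·1) = 9
P[7] = max(1·9, 2·6, 3·4, 4·3, 5·2, 6·1) = 12
P[8] = max(1·12, 2·9, 3·6, …, 6·2, 7·1) = 18
P[9] = max(1·18, 2·12, 3·9, …, 7·2, 8·1) = 27
P[10] = max(1·27, 2·18, 3·12, …, 8·2, 9·1) = 36
One optimal split: 3 + 3 + 2 + 2; product 3·3·2·2 = 36.

36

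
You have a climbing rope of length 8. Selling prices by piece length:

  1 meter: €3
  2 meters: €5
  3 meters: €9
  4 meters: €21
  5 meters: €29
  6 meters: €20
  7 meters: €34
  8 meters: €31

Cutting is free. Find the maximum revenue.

42

Build R[k] bottom-up: R[k] = max over allowed piece i of (p[i] + R[k−i]).
R[1] = 3
R[2] = 6  (first piece 1, then R[1]=3)
R[3] = 9  (first piece 1, then R[2]=6)
R[4] = 21
R[5] = 29
R[6] = 32  (first piece 1, then R[5]=29)
R[7] = 35  (first piece 1, then R[6]=32)
R[8] = 42  (first piece 4, then R[4]=21)
One optimal cutting: 4 + 4 → €21 + €21 = €42.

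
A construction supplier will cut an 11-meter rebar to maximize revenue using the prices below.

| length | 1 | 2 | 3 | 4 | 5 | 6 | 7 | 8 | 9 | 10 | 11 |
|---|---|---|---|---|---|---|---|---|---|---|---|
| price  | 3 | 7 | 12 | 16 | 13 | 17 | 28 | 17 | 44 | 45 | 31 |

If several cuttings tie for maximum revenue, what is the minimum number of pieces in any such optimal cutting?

2

Consider every possible first cut. r[k] is the best of p[i]+r[k−i] over all sellable i≤k.
r[1] = 3
r[2] = max(3+3, 7+0) = 7
r[3] = max(3+7, 7+3, 12+0) = 12
r[4] = max(3+12, 7+7, 12+3, 16+0) = 16
r[5] = max(3+16, 7+12, 12+7, 16+3, 13+0) = 19
r[6] = max(3+19, 7+16, 12+12, 16+7, 13+3, 17+0) = 24
r[7] = max(3+24, 7+19, 12+16, …, 17+3, 28+0) = 28
r[8] = max(3+28, 7+24, 12+19, …, 28+3, 17+0) = 32
r[9] = max(3+32, 7+28, 12+24, …, 17+3, 44+0) = 44
r[10] = max(3+44, 7+32, 12+28, …, 44+3, 45+0) = 47
r[11] = max(3+47, 7+44, 12+32, …, 45+3, 31+0) = 51
Maximum revenue is ₹51.
Now minimize piece count subject to staying optimal: for each k, pieces[k] = 1 + min over i with p[i]+r[k−i]=r[k] of pieces[k−i].
pieces[8] = 2
pieces[9] = 1
pieces[10] = 2
pieces[11] = 2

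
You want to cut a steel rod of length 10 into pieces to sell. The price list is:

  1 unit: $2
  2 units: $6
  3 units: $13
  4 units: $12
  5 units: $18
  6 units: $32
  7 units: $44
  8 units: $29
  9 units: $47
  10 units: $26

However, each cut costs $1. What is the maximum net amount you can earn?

56

Build v[k] bottom-up: v[k] = max over allowed piece i of (p[i] + v[k−i]) − 1 per cut.
v[1] = 2
v[2] = max(2+2-1, 6+0) = 6
v[3] = max(2+6-1, 6+2-1, 13+0) = 13
v[4] = max(2+13-1, 6+6-1, 13+2-1, 12+0) = 14
v[5] = max(2+14-1, 6+13-1, 13+6-1, 12+2-1, 18+0) = 18
v[6] = max(2+18-1, 6+14-1, 13+13-1, 12+6-1, 18+2-1, 32+0) = 32
v[7] = max(2+32-1, 6+18-1, 13+14-1, …, 32+2-1, 44+0) = 44
v[8] = max(2+44-1, 6+32-1, 13+18-1, …, 44+2-1, 29+0) = 45
v[9] = max(2+45-1, 6+44-1, 13+32-1, …, 29+2-1, 47+0) = 49
v[10] = max(2+49-1, 6+45-1, 13+44-1, …, 47+2-1, 26+0) = 56
One optimal plan: pieces 7 + 3 (1 cut) → $57 − $1 = $56.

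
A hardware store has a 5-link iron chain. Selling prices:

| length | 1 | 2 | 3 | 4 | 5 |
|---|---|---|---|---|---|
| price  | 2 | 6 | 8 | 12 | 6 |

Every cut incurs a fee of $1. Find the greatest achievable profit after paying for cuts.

13

Build v[k] bottom-up: v[k] = max over allowed piece i of (p[i] + v[k−i]) − 1 per cut.
v[1] = 2
v[2] = max(2+2-1, 6+0) = 6
v[3] = max(2+6-1, 6+2-1, 8+0) = 8
v[4] = max(2+8-1, 6+6-1, 8+2-1, 12+0) = 12
v[5] = max(2+12-1, 6+8-1, 8+6-1, 12+2-1, 6+0) = 13
One optimal plan: pieces 4 + 1 (1 cut) → $14 − $1 = $13.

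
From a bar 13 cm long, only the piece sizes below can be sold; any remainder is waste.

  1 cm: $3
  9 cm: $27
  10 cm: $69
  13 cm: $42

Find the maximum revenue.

Consider every possible first cut. f[k] is the best of p[i]+f[k−i] over all sellable i≤k.
f[1] = 3
f[2] = 6  (first piece 1, then f[1]=3)
f[3] = 9  (first piece 1, then f[2]=6)
f[4] = 12  (first piece 1, then f[3]=9)
f[5] = 15  (first piece 1, then f[4]=12)
f[6] = 18  (first piece 1, then f[5]=15)
f[7] = 21  (first piece 1, then f[6]=18)
f[8] = 24  (first piece 1, then f[7]=21)
f[9] = max(3+24, 27+0) = 27
f[10] = max(3+27, 27+3, 69+0) = 69
f[11] = max(3+69, 27+6, 69+3) = 72
f[12] = max(3+72, 27+9, 69+6) = 75
f[13] = max(3+75, 27+12, 69+9, 42+0) = 78
One optimal cutting: 10 + 1 + 1 + 1 → $78.

78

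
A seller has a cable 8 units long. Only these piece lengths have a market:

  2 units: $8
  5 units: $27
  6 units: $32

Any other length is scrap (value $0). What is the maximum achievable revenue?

40

Let best[k] be the best obtainable value from length k. For each k, try every first piece i and keep the best of price[i] + best[k−i].
best[1] = 0
best[2] = 8
best[3] = 8
best[4] = 16  (first piece 2, then best[2]=8)
best[5] = max(8+8, 27+0) = 27
best[6] = max(8+16, 27+0, 32+0) = 32
best[7] = max(8+27, 27+8, 32+0) = 35
best[8] = max(8+32, 27+8, 32+8) = 40
One optimal cutting: 6 + 2 → $40.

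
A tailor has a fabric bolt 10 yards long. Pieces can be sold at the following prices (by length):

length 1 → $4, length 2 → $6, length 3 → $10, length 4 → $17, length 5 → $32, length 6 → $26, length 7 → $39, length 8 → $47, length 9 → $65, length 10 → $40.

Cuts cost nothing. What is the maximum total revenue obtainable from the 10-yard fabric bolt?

69

Consider every possible first cut. v[k] is the best of p[i]+v[k−i] over all sellable i≤k.
v[1] = 4
v[2] = 8  (first piece 1, then v[1]=4)
v[3] = 12  (first piece 1, then v[2]=8)
v[4] = 17
v[5] = 32
v[6] = 36  (first piece 1, then v[5]=32)
v[7] = 40  (first piece 1, then v[6]=36)
v[8] = 47
v[9] = 65
v[10] = 69  (first piece 1, then v[9]=65)
One optimal cutting: 9 + 1 → $65 + $4 = $69.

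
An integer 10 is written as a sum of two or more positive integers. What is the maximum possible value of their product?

36

Let P[k] be the best product for length k (with at least one cut). For each first piece i, the rest contributes max(k−i, P[k−i]).
Small cases: P[2]=1, P[3]=2, P[4]=4, P[5]=6.
P[6] = 3·max(3,2) = 3·3 = 9
P[7] = 2·max(5,6) = 2·6 = 12
P[8] = 2·max(6,9) = 2·9 = 18
P[9] = 3·max(6,9) = 3·9 = 27
P[10] = 2·max(8,18) = 2·18 = 36
One optimal split: 3 + 3 + 2 + 2; product 3·3·2·2 = 36.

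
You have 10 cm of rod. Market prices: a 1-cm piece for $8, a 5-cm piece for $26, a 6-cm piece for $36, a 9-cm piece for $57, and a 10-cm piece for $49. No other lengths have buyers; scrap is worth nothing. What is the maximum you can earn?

80

Consider every possible first cut. f[k] is the best of p[i]+f[k−i] over all sellable i≤k.
f[1] = 8
f[2] = 16  (first piece 1, then f[1]=8)
f[3] = 24  (first piece 1, then f[2]=16)
f[4] = 32  (first piece 1, then f[3]=24)
f[5] = max(8+32, 26+0) = 40
f[6] = max(8+40, 26+8, 36+0) = 48
f[7] = max(8+48, 26+16, 36+8) = 56
f[8] = max(8+56, 26+24, 36+16) = 64
f[9] = max(8+64, 26+32, 36+24, 57+0) = 72
f[10] = max(8+72, 26+40, 36+32, 57+8, 49+0) = 80
One optimal cutting: 1 + 1 + 1 + 1 + 1 + 1 + 1 + 1 + 1 + 1 → $80.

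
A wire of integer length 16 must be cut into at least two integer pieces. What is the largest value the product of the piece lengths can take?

Define m[k] = max over 1≤i<k of i · max(k−i, m[k−i]); the inner max lets the remainder stay uncut if that's better.
m[2] = 1*max(1,0) = 1*1 = 1
m[3] = 1*max(2,1) = 1*2 = 2
m[4] = 2*max(2,1) = 2*2 = 4
m[5] = 2*max(3,2) = 2*3 = 6
m[6] = 3*max(3,2) = 3*3 = 9
m[7] = 2*max(5,6) = 2*6 = 12
m[8] = 2*max(6,9) = 2*9 = 18
m[9] = 3*max(6,9) = 3*9 = 27
m[10] = 2*max(8,18) = 2*18 = 36
m[11] = 2*max(9,27) = 2*27 = 54
m[12] = 3*max(9,27) = 3*27 = 81
m[13] = 2*max(11,54) = 2*54 = 108
m[14] = 2*max(12,81) = 2*81 = 162
m[15] = 3*max(12,81) = 3*81 = 243
m[16] = 2*max(14,162) = 2*162 = 324
One optimal split: 3 + 3 + 3 + 3 + 2 + 2; product 3*3*3*3*2*2 = 324.

324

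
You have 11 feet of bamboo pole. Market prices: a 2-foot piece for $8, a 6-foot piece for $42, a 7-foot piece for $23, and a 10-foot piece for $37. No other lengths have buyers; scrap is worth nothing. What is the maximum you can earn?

Consider every possible first cut. r[k] is the best of p[i]+r[k−i] over all sellable i≤k.
r[1] = 0
r[2] = 8
r[3] = 8
r[4] = 16  (first piece 2, then r[2]=8)
r[5] = 16
r[6] = 42
r[7] = 42
r[8] = 50  (first piece 2, then r[6]=42)
r[9] = 50
r[10] = 58  (first piece 2, then r[8]=50)
r[11] = 58
One optimal cutting: pieces 6 + 2 + 2 with 1 foot of scrap → $58.

58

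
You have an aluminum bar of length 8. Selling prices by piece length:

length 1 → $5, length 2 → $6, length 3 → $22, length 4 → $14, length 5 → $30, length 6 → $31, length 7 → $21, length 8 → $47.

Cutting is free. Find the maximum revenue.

54

Consider every possible first cut. v[k] is the best of p[i]+v[k−i] over all sellable i≤k.
v[1] = 5
v[2] = max(5+5, 6+0) = 10
v[3] = max(5+10, 6+5, 22+0) = 22
v[4] = max(5+22, 6+10, 22+5, 14+0) = 27
v[5] = max(5+27, 6+22, 22+10, 14+5, 30+0) = 32
v[6] = max(5+32, 6+27, 22+22, 14+10, 30+5, 31+0) = 44
v[7] = max(5+44, 6+32, 22+27, …, 31+5, 21+0) = 49
v[8] = max(5+49, 6+44, 22+32, …, 21+5, 47+0) = 54
One optimal cutting: 3 + 3 + 1 + 1 → $22 + $22 + $5 + $5 = $54.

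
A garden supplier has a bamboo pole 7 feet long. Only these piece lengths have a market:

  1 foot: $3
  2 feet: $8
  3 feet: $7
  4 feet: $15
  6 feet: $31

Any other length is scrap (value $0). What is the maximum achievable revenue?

34

Consider every possible first cut. f[k] is the best of p[i]+f[k−i] over all sellable i≤k.
f[1] = 3
f[2] = 8
f[3] = 11  (first piece 1, then f[2]=8)
f[4] = 16  (first piece 2, then f[2]=8)
f[5] = 19  (first piece 1, then f[4]=16)
f[6] = 31
f[7] = 34  (first piece 1, then f[6]=31)
One optimal cutting: 6 + 1 → $34.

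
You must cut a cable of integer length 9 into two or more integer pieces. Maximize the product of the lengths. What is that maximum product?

27

Define g[k] = max over 1≤i<k of i · max(k−i, g[k−i]); the inner max lets the remainder stay uncut if that's better.
g[2] = 1*max(1,0) = 1*1 = 1
g[3] = 1*max(2,1) = 1*2 = 2
g[4] = 2*max(2,1) = 2*2 = 4
g[5] = 2*max(3,2) = 2*3 = 6
g[6] = 3*max(3,2) = 3*3 = 9
g[7] = 2*max(5,6) = 2*6 = 12
g[8] = 2*max(6,9) = 2*9 = 18
g[9] = 3*max(6,9) = 3*9 = 27
One optimal split: 3 + 3 + 3; product 3*3*3 = 27.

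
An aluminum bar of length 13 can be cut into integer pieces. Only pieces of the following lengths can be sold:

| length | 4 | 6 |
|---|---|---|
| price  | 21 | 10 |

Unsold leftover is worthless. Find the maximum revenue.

Build r[k] bottom-up: r[k] = max over allowed piece i of (p[i] + r[k−i]).
r[1] = 0
r[2] = 0
r[3] = 0
r[4] = 21
r[5] = 21
r[6] = 21
r[7] = 21
r[8] = 42  (first piece 4, then r[4]=21)
r[9] = 42
r[10] = 42
r[11] = 42
r[12] = 63  (first piece 4, then r[8]=42)
r[13] = 63
One optimal cutting: pieces 4 + 4 + 4 with 1 cm of scrap → $63.

63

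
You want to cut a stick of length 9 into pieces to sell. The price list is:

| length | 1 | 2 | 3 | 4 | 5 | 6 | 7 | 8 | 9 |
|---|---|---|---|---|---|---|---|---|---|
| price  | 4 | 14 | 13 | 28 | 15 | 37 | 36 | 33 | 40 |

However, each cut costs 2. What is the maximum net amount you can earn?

56

Consider every possible first cut. v[k] is the best of p[i]+v[k−i] over all sellable i≤k, charging 2 whenever i<k.
v[1] = 4
v[2] = 14
v[3] = 16  (first piece 1, then v[2]=14)
v[4] = 28
v[5] = 30  (first piece 1, then v[4]=28)
v[6] = 40  (first piece 2, then v[4]=28)
v[7] = 42  (first piece 1, then v[6]=40)
v[8] = 54  (first piece 4, then v[4]=28)
v[9] = 56  (first piece 1, then v[8]=54)
One optimal plan: pieces 4 + 4 + 1 (2 cuts) → 60 − 4 = 56.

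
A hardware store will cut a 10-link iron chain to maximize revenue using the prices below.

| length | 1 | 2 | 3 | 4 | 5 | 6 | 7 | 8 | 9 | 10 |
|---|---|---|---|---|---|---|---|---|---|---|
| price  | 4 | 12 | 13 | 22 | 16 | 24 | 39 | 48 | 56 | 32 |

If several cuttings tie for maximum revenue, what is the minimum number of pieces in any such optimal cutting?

2

Build r[k] bottom-up: r[k] = max over allowed piece i of (p[i] + r[k−i]).
r[1] = 4
r[2] = 12
r[3] = 16  (first piece 1, then r[2]=12)
r[4] = 24  (first piece 2, then r[2]=12)
r[5] = 28  (first piece 1, then r[4]=24)
r[6] = 36  (first piece 2, then r[4]=24)
r[7] = 40  (first piece 1, then r[6]=36)
r[8] = 48  (first piece 2, then r[6]=36)
r[9] = 56
r[10] = 60  (first piece 1, then r[9]=56)
Maximum revenue is $60.
Now minimize piece count subject to staying optimal: for each k, pieces[k] = 1 + min over i with p[i]+r[k−i]=r[k] of pieces[k−i].
pieces[7] = 4
pieces[8] = 1
pieces[9] = 1
pieces[10] = 2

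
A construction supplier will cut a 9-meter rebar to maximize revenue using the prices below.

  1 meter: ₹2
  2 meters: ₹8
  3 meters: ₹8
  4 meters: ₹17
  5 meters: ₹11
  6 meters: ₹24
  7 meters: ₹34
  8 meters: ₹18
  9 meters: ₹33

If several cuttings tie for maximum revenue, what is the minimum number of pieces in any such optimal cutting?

2

Consider every possible first cut. r[k] is the best of p[i]+r[k−i] over all sellable i≤k.
r[1] = 2
r[2] = 8
r[3] = 10  (first piece 1, then r[2]=8)
r[4] = 17
r[5] = 19  (first piece 1, then r[4]=17)
r[6] = 25  (first piece 2, then r[4]=17)
r[7] = 34
r[8] = 36  (first piece 1, then r[7]=34)
r[9] = 42  (first piece 2, then r[7]=34)
Maximum revenue is ₹42.
Now minimize piece count subject to staying optimal: for each k, pieces[k] = 1 + min over i with p[i]+r[k−i]=r[k] of pieces[k−i].
pieces[6] = 2
pieces[7] = 1
pieces[8] = 2
pieces[9] = 2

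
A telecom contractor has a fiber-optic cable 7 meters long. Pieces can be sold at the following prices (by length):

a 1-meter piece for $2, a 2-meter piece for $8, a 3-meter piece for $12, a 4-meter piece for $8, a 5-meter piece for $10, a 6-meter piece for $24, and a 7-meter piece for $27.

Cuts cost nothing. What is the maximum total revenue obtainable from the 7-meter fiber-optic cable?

Build R[k] bottom-up: R[k] = max over allowed piece i of (p[i] + R[k−i]).
R[1] = 2
R[2] = 8
R[3] = 12
R[4] = 16  (first piece 2, then R[2]=8)
R[5] = 20  (first piece 2, then R[3]=12)
R[6] = 24  (first piece 2, then R[4]=16)
R[7] = 28  (first piece 2, then R[5]=20)
One optimal cutting: 3 + 2 + 2 → $12 + $8 + $8 = $28.

28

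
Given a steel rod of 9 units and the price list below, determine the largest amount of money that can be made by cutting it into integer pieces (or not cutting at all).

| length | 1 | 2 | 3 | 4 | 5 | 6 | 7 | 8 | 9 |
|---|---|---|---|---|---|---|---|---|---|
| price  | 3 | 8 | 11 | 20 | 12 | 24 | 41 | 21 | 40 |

49

Let R[k] be the best obtainable value from length k. For each k, try every first piece i and keep the best of price[i] + R[k−i].
R[1] = 3
R[2] = 8
R[3] = 11  (first piece 1, then R[2]=8)
R[4] = 20
R[5] = 23  (first piece 1, then R[4]=20)
R[6] = 28  (first piece 2, then R[4]=20)
R[7] = 41
R[8] = 44  (first piece 1, then R[7]=41)
R[9] = 49  (first piece 2, then R[7]=41)
One optimal cutting: 7 + 2 → $41 + $8 = $49.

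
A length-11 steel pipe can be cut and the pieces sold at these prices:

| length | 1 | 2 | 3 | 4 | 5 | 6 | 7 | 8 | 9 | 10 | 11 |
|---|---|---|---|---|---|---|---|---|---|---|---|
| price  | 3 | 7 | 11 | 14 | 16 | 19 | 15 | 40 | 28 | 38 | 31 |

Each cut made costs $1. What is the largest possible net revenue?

Build r[k] bottom-up: r[k] = max over allowed piece i of (p[i] + r[k−i]) − 1 per cut.
r[1] = 3
r[2] = max(3+3-1, 7+0) = 7
r[3] = max(3+7-1, 7+3-1, 11+0) = 11
r[4] = max(3+11-1, 7+7-1, 11+3-1, 14+0) = 14
r[5] = max(3+14-1, 7+11-1, 11+7-1, 14+3-1, 16+0) = 17
r[6] = max(3+17-1, 7+14-1, 11+11-1, 14+7-1, 16+3-1, 19+0) = 21
r[7] = max(3+21-1, 7+17-1, 11+14-1, …, 19+3-1, 15+0) = 24
r[8] = max(3+24-1, 7+21-1, 11+17-1, …, 15+3-1, 40+0) = 40
r[9] = max(3+40-1, 7+24-1, 11+21-1, …, 40+3-1, 28+0) = 42
r[10] = max(3+42-1, 7+40-1, 11+24-1, …, 28+3-1, 38+0) = 46
r[11] = max(3+46-1, 7+42-1, 11+40-1, …, 38+3-1, 31+0) = 50
One optimal plan: pieces 8 + 3 (1 cut) → $51 − $1 = $50.

50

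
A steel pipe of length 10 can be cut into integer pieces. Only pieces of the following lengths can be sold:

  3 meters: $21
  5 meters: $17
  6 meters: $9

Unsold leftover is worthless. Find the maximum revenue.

63

Let best[k] be the best obtainable value from length k. For each k, try every first piece i and keep the best of price[i] + best[k−i].
best[1] = 0
best[2] = 0
best[3] = 21
best[4] = 21
best[5] = max(21+0, 17+0) = 21
best[6] = max(21+21, 17+0, 9+0) = 42
best[7] = max(21+21, 17+0, 9+0) = 42
best[8] = max(21+21, 17+21, 9+0) = 42
best[9] = max(21+42, 17+21, 9+21) = 63
best[10] = max(21+42, 17+21, 9+21) = 63
One optimal cutting: pieces 3 + 3 + 3 with 1 meter of scrap → $63.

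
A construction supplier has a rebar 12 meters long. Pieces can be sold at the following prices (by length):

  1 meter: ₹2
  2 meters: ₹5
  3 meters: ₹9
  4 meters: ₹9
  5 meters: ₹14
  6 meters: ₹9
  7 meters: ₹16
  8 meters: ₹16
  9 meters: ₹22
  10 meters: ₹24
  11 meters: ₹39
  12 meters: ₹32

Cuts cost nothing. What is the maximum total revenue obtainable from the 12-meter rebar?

41

Build r[k] bottom-up: r[k] = max over allowed piece i of (p[i] + r[k−i]).
r[1] = 2
r[2] = max(2+2, 5+0) = 5
r[3] = max(2+5, 5+2, 9+0) = 9
r[4] = max(2+9, 5+5, 9+2, 9+0) = 11
r[5] = max(2+11, 5+9, 9+5, 9+2, 14+0) = 14
r[6] = max(2+14, 5+11, 9+9, 9+5, 14+2, 9+0) = 18
r[7] = max(2+18, 5+14, 9+11, …, 9+2, 16+0) = 20
r[8] = max(2+20, 5+18, 9+14, …, 16+2, 16+0) = 23
r[9] = max(2+23, 5+20, 9+18, …, 16+2, 22+0) = 27
r[10] = max(2+27, 5+23, 9+20, …, 22+2, 24+0) = 29
r[11] = max(2+29, 5+27, 9+23, …, 24+2, 39+0) = 39
r[12] = max(2+39, 5+29, 9+27, …, 39+2, 32+0) = 41
One optimal cutting: 11 + 1 → ₹39 + ₹2 = ₹41.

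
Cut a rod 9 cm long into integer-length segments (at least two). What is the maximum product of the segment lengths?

Fill m[k] for k=2..9: at each k try every first piece i and multiply by the better of (k−i) uncut or m[k−i].
m[2] = 1*max(1,0) = 1*1 = 1
m[3] = 1*max(2,1) = 1*2 = 2
m[4] = 2*max(2,1) = 2*2 = 4
m[5] = 2*max(3,2) = 2*3 = 6
m[6] = 3*max(3,2) = 3*3 = 9
m[7] = 2*max(5,6) = 2*6 = 12
m[8] = 2*max(6,9) = 2*9 = 18
m[9] = 3*max(6,9) = 3*9 = 27
One optimal split: 3 + 3 + 3; product 3*3*3 = 27.

27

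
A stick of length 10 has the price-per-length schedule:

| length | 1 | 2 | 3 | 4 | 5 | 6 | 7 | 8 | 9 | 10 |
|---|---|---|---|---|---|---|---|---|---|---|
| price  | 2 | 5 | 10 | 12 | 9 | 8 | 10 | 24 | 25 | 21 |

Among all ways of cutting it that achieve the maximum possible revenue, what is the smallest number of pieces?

3

Build r[k] bottom-up: r[k] = max over allowed piece i of (p[i] + r[k−i]).
r[1] = 2
r[2] = max(2+2, 5+0) = 5
r[3] = max(2+5, 5+2, 10+0) = 10
r[4] = max(2+10, 5+5, 10+2, 12+0) = 12
r[5] = max(2+12, 5+10, 10+5, 12+2, 9+0) = 15
r[6] = max(2+15, 5+12, 10+10, 12+5, 9+2, 8+0) = 20
r[7] = max(2+20, 5+15, 10+12, …, 8+2, 10+0) = 22
r[8] = max(2+22, 5+20, 10+15, …, 10+2, 24+0) = 25
r[9] = max(2+25, 5+22, 10+20, …, 24+2, 25+0) = 30
r[10] = max(2+30, 5+25, 10+22, …, 25+2, 21+0) = 32
Maximum revenue is €32.
Now minimize piece count subject to staying optimal: for each k, pieces[k] = 1 + min over i with p[i]+r[k−i]=r[k] of pieces[k−i].
pieces[7] = 2
pieces[8] = 3
pieces[9] = 3
pieces[10] = 3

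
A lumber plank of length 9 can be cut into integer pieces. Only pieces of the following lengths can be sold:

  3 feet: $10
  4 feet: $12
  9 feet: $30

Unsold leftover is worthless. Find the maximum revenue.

30

Build f[k] bottom-up: f[k] = max over allowed piece i of (p[i] + f[k−i]).
f[1] = 0
f[2] = 0
f[3] = 10
f[4] = 12
f[5] = 12
f[6] = 20  (first piece 3, then f[3]=10)
f[7] = 22  (first piece 3, then f[4]=12)
f[8] = 24  (first piece 4, then f[4]=12)
f[9] = 30  (first piece 3, then f[6]=20)
One optimal cutting: 3 + 3 + 3 → $30.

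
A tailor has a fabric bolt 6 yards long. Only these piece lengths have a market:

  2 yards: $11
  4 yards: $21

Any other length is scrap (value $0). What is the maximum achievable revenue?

Let f[k] be the best obtainable value from length k. For each k, try every first piece i and keep the best of price[i] + f[k−i].
f[1] = 0
f[2] = 11
f[3] = 11
f[4] = max(11+11, 21+0) = 22
f[5] = max(11+11, 21+0) = 22
f[6] = max(11+22, 21+11) = 33
One optimal cutting: 2 + 2 + 2 → $33.

33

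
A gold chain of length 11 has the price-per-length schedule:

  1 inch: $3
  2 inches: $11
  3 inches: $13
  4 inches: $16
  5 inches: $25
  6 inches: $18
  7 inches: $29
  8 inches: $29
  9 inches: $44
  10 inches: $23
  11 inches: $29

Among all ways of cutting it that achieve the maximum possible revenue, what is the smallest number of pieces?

4

Let r[k] be the best obtainable value from length k. For each k, try every first piece i and keep the best of price[i] + r[k−i].
r[1] = 3
r[2] = 11
r[3] = 14  (first piece 1, then r[2]=11)
r[4] = 22  (first piece 2, then r[2]=11)
r[5] = 25  (first piece 1, then r[4]=22)
r[6] = 33  (first piece 2, then r[4]=22)
r[7] = 36  (first piece 1, then r[6]=33)
r[8] = 44  (first piece 2, then r[6]=33)
r[9] = 47  (first piece 1, then r[8]=44)
r[10] = 55  (first piece 2, then r[8]=44)
r[11] = 58  (first piece 1, then r[10]=55)
Maximum revenue is $58.
Now minimize piece count subject to staying optimal: for each k, pieces[k] = 1 + min over i with p[i]+r[k−i]=r[k] of pieces[k−i].
pieces[8] = 4
pieces[9] = 3
pieces[10] = 5
pieces[11] = 4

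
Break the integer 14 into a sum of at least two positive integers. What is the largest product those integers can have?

Let g[k] be the best product for length k (with at least one cut). For each first piece i, the rest contributes max(k−i, g[k−i]).
g[2] = 1×max(1,0) = 1×1 = 1
g[3] = 1×max(2,1) = 1×2 = 2
g[4] = 2×max(2,1) = 2×2 = 4
g[5] = 2×max(3,2) = 2×3 = 6
g[6] = 3×max(3,2) = 3×3 = 9
g[7] = 2×max(5,6) = 2×6 = 12
g[8] = 2×max(6,9) = 2×9 = 18
g[9] = 3×max(6,9) = 3×9 = 27
g[10] = 2×max(8,18) = 2×18 = 36
g[11] = 2×max(9,27) = 2×27 = 54
g[12] = 3×max(9,27) = 3×27 = 81
g[13] = 2×max(11,54) = 2×54 = 108
g[14] = 2×max(12,81) = 2×81 = 162
One optimal split: 3 + 3 + 3 + 3 + 2; product 3×3×3×3×2 = 162.

162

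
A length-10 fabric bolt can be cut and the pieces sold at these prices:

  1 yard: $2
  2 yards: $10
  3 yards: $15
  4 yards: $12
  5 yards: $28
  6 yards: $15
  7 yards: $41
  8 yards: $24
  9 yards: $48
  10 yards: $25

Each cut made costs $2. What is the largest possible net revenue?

Build v[k] bottom-up: v[k] = max over allowed piece i of (p[i] + v[k−i]) − 2 per cut.
v[1] = 2
v[2] = max(2+2-2, 10+0) = 10
v[3] = max(2+10-2, 10+2-2, 15+0) = 15
v[4] = max(2+15-2, 10+10-2, 15+2-2, 12+0) = 18
v[5] = max(2+18-2, 10+15-2, 15+10-2, 12+2-2, 28+0) = 28
v[6] = max(2+28-2, 10+18-2, 15+15-2, 12+10-2, 28+2-2, 15+0) = 28
v[7] = max(2+28-2, 10+28-2, 15+18-2, …, 15+2-2, 41+0) = 41
v[8] = max(2+41-2, 10+28-2, 15+28-2, …, 41+2-2, 24+0) = 41
v[9] = max(2+41-2, 10+41-2, 15+28-2, …, 24+2-2, 48+0) = 49
v[10] = max(2+49-2, 10+41-2, 15+41-2, …, 48+2-2, 25+0) = 54
One optimal plan: pieces 7 + 3 (1 cut) → $56 − $2 = $54.

54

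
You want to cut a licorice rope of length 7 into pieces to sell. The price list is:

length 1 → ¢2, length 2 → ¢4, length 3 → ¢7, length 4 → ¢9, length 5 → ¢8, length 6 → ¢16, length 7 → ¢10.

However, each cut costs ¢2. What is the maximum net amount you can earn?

16

Build net[k] bottom-up: net[k] = max over allowed piece i of (p[i] + net[k−i]) − 2 per cut.
net[1] = 2
net[2] = 4
net[3] = 7
net[4] = 9
net[5] = 9  (first piece 1, then net[4]=9)
net[6] = 16
net[7] = 16  (first piece 1, then net[6]=16)
One optimal plan: pieces 6 + 1 (1 cut) → ¢18 − ¢2 = ¢16.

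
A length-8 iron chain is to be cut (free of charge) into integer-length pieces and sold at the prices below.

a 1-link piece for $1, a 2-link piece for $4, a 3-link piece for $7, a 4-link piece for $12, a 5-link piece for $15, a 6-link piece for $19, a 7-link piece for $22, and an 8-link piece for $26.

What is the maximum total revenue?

26

Consider every possible first cut. r[k] is the best of p[i]+r[k−i] over all sellable i≤k.
r[1] = 1
r[2] = max(1+1, 4+0) = 4
r[3] = max(1+4, 4+1, 7+0) = 7
r[4] = max(1+7, 4+4, 7+1, 12+0) = 12
r[5] = max(1+12, 4+7, 7+4, 12+1, 15+0) = 15
r[6] = max(1+15, 4+12, 7+7, 12+4, 15+1, 19+0) = 19
r[7] = max(1+19, 4+15, 7+12, …, 19+1, 22+0) = 22
r[8] = max(1+22, 4+19, 7+15, …, 22+1, 26+0) = 26
Best is to sell the whole 8-link piece uncut for $26.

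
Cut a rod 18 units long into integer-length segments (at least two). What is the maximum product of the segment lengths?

Define m[k] = max over 1≤i<k of i · max(k−i, m[k−i]); the inner max lets the remainder stay uncut if that's better.
m[2] = 1×max(1,0) = 1×1 = 1
m[3] = max(1×2, 2×1) = 2
m[4] = max(1×3, 2×2, 3×1) = 4
m[5] = max(1×4, 2×3, 3×2, 4×1) = 6
m[6] = max(1×6, 2×4, 3×3, 4×2, 5×1) = 9
m[7] = max(1×9, 2×6, 3×4, 4×3, 5×2, 6×1) = 12
m[8] = max(1×12, 2×9, 3×6, …, 6×2, 7×1) = 18
m[9] = max(1×18, 2×12, 3×9, …, 7×2, 8×1) = 27
m[10] = max(1×27, 2×18, 3×12, …, 8×2, 9×1) = 36
m[11] = max(1×36, 2×27, 3×18, …, 9×2, 10×1) = 54
m[12] = max(1×54, 2×36, 3×27, …, 10×2, 11×1) = 81
m[13] = max(1×81, 2×54, 3×36, …, 11×2, 12×1) = 108
m[14] = max(1×108, 2×81, 3×54, …, 12×2, 13×1) = 162
m[15] = max(1×162, 2×108, 3×81, …, 13×2, 14×1) = 243
m[16] = max(1×243, 2×162, 3×108, …, 14×2, 15×1) = 324
m[17] = max(1×324, 2×243, 3×162, …, 15×2, 16×1) = 486
m[18] = max(1×486, 2×324, 3×243, …, 16×2, 17×1) = 729
One optimal split: 3 + 3 + 3 + 3 + 3 + 3; product 3×3×3×3×3×3 = 729.

729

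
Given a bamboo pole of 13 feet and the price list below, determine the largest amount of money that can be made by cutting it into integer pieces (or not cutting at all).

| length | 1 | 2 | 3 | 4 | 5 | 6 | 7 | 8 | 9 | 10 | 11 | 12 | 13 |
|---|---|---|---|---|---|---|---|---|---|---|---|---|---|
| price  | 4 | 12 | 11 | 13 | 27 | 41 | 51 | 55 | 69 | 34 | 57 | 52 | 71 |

Consider every possible first cut. v[k] is the best of p[i]+v[k−i] over all sellable i≤k.
v[1] = 4
v[2] = max(4+4, 12+0) = 12
v[3] = max(4+12, 12+4, 11+0) = 16
v[4] = max(4+16, 12+12, 11+4, 13+0) = 24
v[5] = max(4+24, 12+16, 11+12, 13+4, 27+0) = 28
v[6] = max(4+28, 12+24, 11+16, 13+12, 27+4, 41+0) = 41
v[7] = max(4+41, 12+28, 11+24, …, 41+4, 51+0) = 51
v[8] = max(4+51, 12+41, 11+28, …, 51+4, 55+0) = 55
v[9] = max(4+55, 12+51, 11+41, …, 55+4, 69+0) = 69
v[10] = max(4+69, 12+55, 11+51, …, 69+4, 34+0) = 73
v[11] = max(4+73, 12+69, 11+55, …, 34+4, 57+0) = 81
v[12] = max(4+81, 12+73, 11+69, …, 57+4, 52+0) = 85
v[13] = max(4+85, 12+81, 11+73, …, 52+4, 71+0) = 93
One optimal cutting: 9 + 2 + 2 → $69 + $12 + $12 = $93.

93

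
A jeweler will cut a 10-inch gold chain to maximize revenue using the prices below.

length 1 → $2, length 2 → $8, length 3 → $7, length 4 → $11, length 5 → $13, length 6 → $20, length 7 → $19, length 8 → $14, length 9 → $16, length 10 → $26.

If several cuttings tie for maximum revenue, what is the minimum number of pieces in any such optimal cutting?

5

Consider every possible first cut. r[k] is the best of p[i]+r[k−i] over all sellable i≤k.
r[1] = 2
r[2] = max(2+2, 8+0) = 8
r[3] = max(2+8, 8+2, 7+0) = 10
r[4] = max(2+10, 8+8, 7+2, 11+0) = 16
r[5] = max(2+16, 8+10, 7+8, 11+2, 13+0) = 18
r[6] = max(2+18, 8+16, 7+10, 11+8, 13+2, 20+0) = 24
r[7] = max(2+24, 8+18, 7+16, …, 20+2, 19+0) = 26
r[8] = max(2+26, 8+24, 7+18, …, 19+2, 14+0) = 32
r[9] = max(2+32, 8+26, 7+24, …, 14+2, 16+0) = 34
r[10] = max(2+34, 8+32, 7+26, …, 16+2, 26+0) = 40
Maximum revenue is $40.
Now minimize piece count subject to staying optimal: for each k, pieces[k] = 1 + min over i with p[i]+r[k−i]=r[k] of pieces[k−i].
pieces[7] = 4
pieces[8] = 4
pieces[9] = 5
pieces[10] = 5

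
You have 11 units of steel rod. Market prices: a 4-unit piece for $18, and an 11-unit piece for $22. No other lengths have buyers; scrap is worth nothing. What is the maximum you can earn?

Build r[k] bottom-up: r[k] = max over allowed piece i of (p[i] + r[k−i]).
r[1] = 0
r[2] = 0
r[3] = 0
r[4] = 18
r[5] = 18
r[6] = 18
r[7] = 18
r[8] = 36  (first piece 4, then r[4]=18)
r[9] = 36
r[10] = 36
r[11] = max(18+18, 22+0) = 36
One optimal cutting: pieces 4 + 4 with 3 units of scrap → $36.

36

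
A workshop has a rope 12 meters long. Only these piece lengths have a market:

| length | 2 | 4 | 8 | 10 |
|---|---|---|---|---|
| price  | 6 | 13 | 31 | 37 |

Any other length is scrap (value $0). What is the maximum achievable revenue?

Let f[k] be the best obtainable value from length k. For each k, try every first piece i and keep the best of price[i] + f[k−i].
f[1] = 0
f[2] = 6
f[3] = 6
f[4] = 13
f[5] = 13
f[6] = 19  (first piece 2, then f[4]=13)
f[7] = 19
f[8] = 31
f[9] = 31
f[10] = 37  (first piece 2, then f[8]=31)
f[11] = 37
f[12] = 44  (first piece 4, then f[8]=31)
One optimal cutting: 8 + 4 → $44.

44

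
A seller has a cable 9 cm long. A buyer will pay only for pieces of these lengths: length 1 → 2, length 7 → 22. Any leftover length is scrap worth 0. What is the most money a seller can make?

Consider every possible first cut. f[k] is the best of p[i]+f[k−i] over all sellable i≤k.
f[1] = 2
f[2] = 4  (first piece 1, then f[1]=2)
f[3] = 6  (first piece 1, then f[2]=4)
f[4] = 8  (first piece 1, then f[3]=6)
f[5] = 10  (first piece 1, then f[4]=8)
f[6] = 12  (first piece 1, then f[5]=10)
f[7] = max(2+12, 22+0) = 22
f[8] = max(2+22, 22+2) = 24
f[9] = max(2+24, 22+4) = 26
One optimal cutting: 7 + 1 + 1 → 26.

26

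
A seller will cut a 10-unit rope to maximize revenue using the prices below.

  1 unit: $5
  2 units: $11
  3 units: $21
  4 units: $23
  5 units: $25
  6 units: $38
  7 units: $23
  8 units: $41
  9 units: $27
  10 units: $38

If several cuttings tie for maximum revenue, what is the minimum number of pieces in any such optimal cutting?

Build r[k] bottom-up: r[k] = max over allowed piece i of (p[i] + r[k−i]).
r[1] = 5
r[2] = 11
r[3] = 21
r[4] = 26  (first piece 1, then r[3]=21)
r[5] = 32  (first piece 2, then r[3]=21)
r[6] = 42  (first piece 3, then r[3]=21)
r[7] = 47  (first piece 1, then r[6]=42)
r[8] = 53  (first piece 2, then r[6]=42)
r[9] = 63  (first piece 3, then r[6]=42)
r[10] = 68  (first piece 1, then r[9]=63)
Maximum revenue is $68.
Now minimize piece count subject to staying optimal: for each k, pieces[k] = 1 + min over i with p[i]+r[k−i]=r[k] of pieces[k−i].
pieces[7] = 3
pieces[8] = 3
pieces[9] = 3
pieces[10] = 4

4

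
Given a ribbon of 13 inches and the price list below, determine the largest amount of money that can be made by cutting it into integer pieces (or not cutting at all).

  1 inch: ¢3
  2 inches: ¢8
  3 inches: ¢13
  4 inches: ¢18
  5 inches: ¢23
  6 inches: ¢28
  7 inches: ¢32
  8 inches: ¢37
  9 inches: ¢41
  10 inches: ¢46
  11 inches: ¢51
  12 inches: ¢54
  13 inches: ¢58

Build R[k] bottom-up: R[k] = max over allowed piece i of (p[i] + R[k−i]).
R[1] = 3
R[2] = max(3+3, 8+0) = 8
R[3] = max(3+8, 8+3, 13+0) = 13
R[4] = max(3+13, 8+8, 13+3, 18+0) = 18
R[5] = max(3+18, 8+13, 13+8, 18+3, 23+0) = 23
R[6] = max(3+23, 8+18, 13+13, 18+8, 23+3, 28+0) = 28
R[7] = max(3+28, 8+23, 13+18, …, 28+3, 32+0) = 32
R[8] = max(3+32, 8+28, 13+23, …, 32+3, 37+0) = 37
R[9] = max(3+37, 8+32, 13+28, …, 37+3, 41+0) = 41
R[10] = max(3+41, 8+37, 13+32, …, 41+3, 46+0) = 46
R[11] = max(3+46, 8+41, 13+37, …, 46+3, 51+0) = 51
R[12] = max(3+51, 8+46, 13+41, …, 51+3, 54+0) = 56
R[13] = max(3+56, 8+51, 13+46, …, 54+3, 58+0) = 60
One optimal cutting: 8 + 5 → ¢37 + ¢23 = ¢60.

60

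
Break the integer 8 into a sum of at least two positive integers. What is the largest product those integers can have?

Define m[k] = max over 1≤i<k of i · max(k−i, m[k−i]); the inner max lets the remainder stay uncut if that's better.
m[2] = 1·max(1,0) = 1·1 = 1
m[3] = 1·max(2,1) = 1·2 = 2
m[4] = 2·max(2,1) = 2·2 = 4
m[5] = 2·max(3,2) = 2·3 = 6
m[6] = 3·max(3,2) = 3·3 = 9
m[7] = 2·max(5,6) = 2·6 = 12
m[8] = 2·max(6,9) = 2·9 = 18
One optimal split: 3 + 3 + 2; product 3·3·2 = 18.

18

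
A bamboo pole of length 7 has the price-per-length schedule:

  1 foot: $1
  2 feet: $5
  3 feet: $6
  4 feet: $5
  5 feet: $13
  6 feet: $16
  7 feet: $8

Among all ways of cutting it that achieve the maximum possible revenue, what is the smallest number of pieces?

Consider every possible first cut. r[k] is the best of p[i]+r[k−i] over all sellable i≤k.
r[1] = 1
r[2] = max(1+1, 5+0) = 5
r[3] = max(1+5, 5+1, 6+0) = 6
r[4] = max(1+6, 5+5, 6+1, 5+0) = 10
r[5] = max(1+10, 5+6, 6+5, 5+1, 13+0) = 13
r[6] = max(1+13, 5+10, 6+6, 5+5, 13+1, 16+0) = 16
r[7] = max(1+16, 5+13, 6+10, …, 16+1, 8+0) = 18
Maximum revenue is $18.
Now minimize piece count subject to staying optimal: for each k, pieces[k] = 1 + min over i with p[i]+r[k−i]=r[k] of pieces[k−i].
pieces[4] = 2
pieces[5] = 1
pieces[6] = 1
pieces[7] = 2

2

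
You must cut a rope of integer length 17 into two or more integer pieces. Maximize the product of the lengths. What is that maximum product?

Fill f[k] for k=2..17: at each k try every first piece i and multiply by the better of (k−i) uncut or f[k−i].
f[2] = 1×max(1,0) = 1×1 = 1
f[3] = 1×max(2,1) = 1×2 = 2
f[4] = 2×max(2,1) = 2×2 = 4
f[5] = 2×max(3,2) = 2×3 = 6
f[6] = 3×max(3,2) = 3×3 = 9
f[7] = 2×max(5,6) = 2×6 = 12
f[8] = 2×max(6,9) = 2×9 = 18
f[9] = 3×max(6,9) = 3×9 = 27
f[10] = 2×max(8,18) = 2×18 = 36
f[11] = 2×max(9,27) = 2×27 = 54
f[12] = 3×max(9,27) = 3×27 = 81
f[13] = 2×max(11,54) = 2×54 = 108
f[14] = 2×max(12,81) = 2×81 = 162
f[15] = 3×max(12,81) = 3×81 = 243
f[16] = 2×max(14,162) = 2×162 = 324
f[17] = 2×max(15,243) = 2×243 = 486
One optimal split: 3 + 3 + 3 + 3 + 3 + 2; product 3×3×3×3×3×2 = 486.

486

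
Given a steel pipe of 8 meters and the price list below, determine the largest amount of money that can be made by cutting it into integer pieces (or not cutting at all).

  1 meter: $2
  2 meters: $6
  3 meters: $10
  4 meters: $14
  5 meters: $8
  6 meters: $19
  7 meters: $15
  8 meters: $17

Let v[k] be the best obtainable value from length k. For each k, try every first piece i and keep the best of price[i] + v[k−i].
v[1] = 2
v[2] = 6
v[3] = 10
v[4] = 14
v[5] = 16  (first piece 1, then v[4]=14)
v[6] = 20  (first piece 2, then v[4]=14)
v[7] = 24  (first piece 3, then v[4]=14)
v[8] = 28  (first piece 4, then v[4]=14)
One optimal cutting: 4 + 4 → $14 + $14 = $28.

28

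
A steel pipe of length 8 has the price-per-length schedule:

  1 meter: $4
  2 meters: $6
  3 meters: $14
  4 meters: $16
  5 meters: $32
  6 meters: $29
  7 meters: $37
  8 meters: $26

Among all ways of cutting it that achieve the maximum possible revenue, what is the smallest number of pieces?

Consider every possible first cut. r[k] is the best of p[i]+r[k−i] over all sellable i≤k.
r[1] = 4
r[2] = 8  (first piece 1, then r[1]=4)
r[3] = 14
r[4] = 18  (first piece 1, then r[3]=14)
r[5] = 32
r[6] = 36  (first piece 1, then r[5]=32)
r[7] = 40  (first piece 1, then r[6]=36)
r[8] = 46  (first piece 3, then r[5]=32)
Maximum revenue is $46.
Now minimize piece count subject to staying optimal: for each k, pieces[k] = 1 + min over i with p[i]+r[k−i]=r[k] of pieces[k−i].
pieces[5] = 1
pieces[6] = 2
pieces[7] = 3
pieces[8] = 2

2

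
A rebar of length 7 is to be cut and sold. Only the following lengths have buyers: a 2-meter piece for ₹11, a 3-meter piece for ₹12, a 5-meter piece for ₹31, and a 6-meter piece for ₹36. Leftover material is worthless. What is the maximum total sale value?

42

Let best[k] be the best obtainable value from length k. For each k, try every first piece i and keep the best of price[i] + best[k−i].
best[1] = 0
best[2] = 11
best[3] = max(11+0, 12+0) = 12
best[4] = max(11+11, 12+0) = 22
best[5] = max(11+12, 12+11, 31+0) = 31
best[6] = max(11+22, 12+12, 31+0, 36+0) = 36
best[7] = max(11+31, 12+22, 31+11, 36+0) = 42
One optimal cutting: 5 + 2 → ₹42.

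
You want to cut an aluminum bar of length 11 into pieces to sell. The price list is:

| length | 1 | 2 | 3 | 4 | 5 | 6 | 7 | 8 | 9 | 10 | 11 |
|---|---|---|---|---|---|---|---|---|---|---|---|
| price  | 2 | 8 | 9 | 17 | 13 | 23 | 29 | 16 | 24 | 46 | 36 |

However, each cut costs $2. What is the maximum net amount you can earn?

46

Let r[k] be the best obtainable value from length k. For each k, try every first piece i and keep the best of price[i] + r[k−i] minus the 2 cut fee when i<k.
r[1] = 2
r[2] = max(2+2-2, 8+0) = 8
r[3] = max(2+8-2, 8+2-2, 9+0) = 9
r[4] = max(2+9-2, 8+8-2, 9+2-2, 17+0) = 17
r[5] = max(2+17-2, 8+9-2, 9+8-2, 17+2-2, 13+0) = 17
r[6] = max(2+17-2, 8+17-2, 9+9-2, 17+8-2, 13+2-2, 23+0) = 23
r[7] = max(2+23-2, 8+17-2, 9+17-2, …, 23+2-2, 29+0) = 29
r[8] = max(2+29-2, 8+23-2, 9+17-2, …, 29+2-2, 16+0) = 32
r[9] = max(2+32-2, 8+29-2, 9+23-2, …, 16+2-2, 24+0) = 35
r[10] = max(2+35-2, 8+32-2, 9+29-2, …, 24+2-2, 46+0) = 46
r[11] = max(2+46-2, 8+35-2, 9+32-2, …, 46+2-2, 36+0) = 46
One optimal plan: pieces 10 + 1 (1 cut) → $48 − $2 = $46.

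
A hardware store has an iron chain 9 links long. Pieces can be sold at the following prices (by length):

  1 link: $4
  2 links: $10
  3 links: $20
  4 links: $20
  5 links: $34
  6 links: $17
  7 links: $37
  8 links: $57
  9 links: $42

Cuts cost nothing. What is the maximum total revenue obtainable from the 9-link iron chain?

Let r[k] be the best obtainable value from length k. For each k, try every first piece i and keep the best of price[i] + r[k−i].
r[1] = 4
r[2] = max(4+4, 10+0) = 10
r[3] = max(4+10, 10+4, 20+0) = 20
r[4] = max(4+20, 10+10, 20+4, 20+0) = 24
r[5] = max(4+24, 10+20, 20+10, 20+4, 34+0) = 34
r[6] = max(4+34, 10+24, 20+20, 20+10, 34+4, 17+0) = 40
r[7] = max(4+40, 10+34, 20+24, …, 17+4, 37+0) = 44
r[8] = max(4+44, 10+40, 20+34, …, 37+4, 57+0) = 57
r[9] = max(4+57, 10+44, 20+40, …, 57+4, 42+0) = 61
One optimal cutting: 8 + 1 → $57 + $4 = $61.

61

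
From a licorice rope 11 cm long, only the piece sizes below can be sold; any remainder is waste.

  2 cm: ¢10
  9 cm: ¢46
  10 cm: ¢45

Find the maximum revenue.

56

Build r[k] bottom-up: r[k] = max over allowed piece i of (p[i] + r[k−i]).
r[1] = 0
r[2] = 10
r[3] = 10
r[4] = 20  (first piece 2, then r[2]=10)
r[5] = 20
r[6] = 30  (first piece 2, then r[4]=20)
r[7] = 30
r[8] = 40  (first piece 2, then r[6]=30)
r[9] = max(10+30, 46+0) = 46
r[10] = max(10+40, 46+0, 45+0) = 50
r[11] = max(10+46, 46+10, 45+0) = 56
One optimal cutting: 9 + 2 → ¢56.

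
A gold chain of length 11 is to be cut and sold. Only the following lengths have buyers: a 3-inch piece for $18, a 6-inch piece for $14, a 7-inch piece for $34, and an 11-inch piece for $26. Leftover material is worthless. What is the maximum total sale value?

54

Consider every possible first cut. r[k] is the best of p[i]+r[k−i] over all sellable i≤k.
r[1] = 0
r[2] = 0
r[3] = 18
r[4] = 18
r[5] = 18
r[6] = 36  (first piece 3, then r[3]=18)
r[7] = 36
r[8] = 36
r[9] = 54  (first piece 3, then r[6]=36)
r[10] = 54
r[11] = 54
One optimal cutting: pieces 3 + 3 + 3 with 2 inches of scrap → $54.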